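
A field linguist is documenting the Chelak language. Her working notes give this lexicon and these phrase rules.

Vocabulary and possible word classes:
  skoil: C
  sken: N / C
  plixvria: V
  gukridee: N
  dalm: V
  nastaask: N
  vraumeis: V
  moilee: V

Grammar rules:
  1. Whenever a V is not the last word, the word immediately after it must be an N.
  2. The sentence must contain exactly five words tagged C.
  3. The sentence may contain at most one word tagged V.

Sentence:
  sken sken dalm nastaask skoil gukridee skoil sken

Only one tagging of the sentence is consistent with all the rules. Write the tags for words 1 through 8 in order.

Candidates per position — 1:sken {N,C}; 2:sken {N,C}; 3:dalm {V}; 4:nastaask {N}; 5:skoil {C}; 6:gukridee {N}; 7:skoil {C}; 8:sken {N,C}.
At position 1, choosing N makes rule 2 impossible to satisfy; hence C.
At position 2, choosing N makes rule 2 impossible to satisfy; hence C.
At position 8, choosing N makes rule 2 impossible to satisfy; hence C.
The only consistent sequence is: C C V N C N C C.
Rule-by-rule: rule 1 ok; rule 2 ok; rule 3 ok.

C C V N C N C C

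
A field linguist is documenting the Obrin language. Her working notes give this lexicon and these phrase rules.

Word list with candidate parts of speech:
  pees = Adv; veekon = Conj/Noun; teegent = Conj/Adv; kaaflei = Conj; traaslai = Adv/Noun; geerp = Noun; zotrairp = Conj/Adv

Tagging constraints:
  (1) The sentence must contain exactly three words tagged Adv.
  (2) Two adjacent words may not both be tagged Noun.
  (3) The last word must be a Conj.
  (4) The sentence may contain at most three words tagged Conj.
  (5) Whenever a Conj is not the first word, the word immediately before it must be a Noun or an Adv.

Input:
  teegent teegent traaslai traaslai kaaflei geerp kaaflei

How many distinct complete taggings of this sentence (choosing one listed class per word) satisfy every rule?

4

Candidates per position — 1:teegent {Conj,Adv}; 2:teegent {Conj,Adv}; 3:traaslai {Adv,Noun}; 4:traaslai {Adv,Noun}; 5:kaaflei {Conj}; 6:geerp {Noun}; 7:kaaflei {Conj}.
There are 16 candidate sequences in total.
The sequences that satisfy every rule: Conj Adv Adv Adv Conj Noun Conj; Adv Conj Adv Adv Conj Noun Conj; Adv Adv Adv Noun Conj Noun Conj; Adv Adv Noun Adv Conj Noun Conj.
Count = 4.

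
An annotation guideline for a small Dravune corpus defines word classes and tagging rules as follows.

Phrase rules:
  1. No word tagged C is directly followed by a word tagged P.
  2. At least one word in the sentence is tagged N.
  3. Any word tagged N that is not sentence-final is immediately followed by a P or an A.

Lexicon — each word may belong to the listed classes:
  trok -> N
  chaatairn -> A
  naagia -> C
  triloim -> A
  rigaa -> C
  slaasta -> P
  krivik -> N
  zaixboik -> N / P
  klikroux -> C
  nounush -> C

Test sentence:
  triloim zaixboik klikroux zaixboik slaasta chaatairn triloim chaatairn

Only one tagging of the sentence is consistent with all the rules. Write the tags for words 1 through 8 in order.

Candidates per position — 1:triloim {A}; 2:zaixboik {N,P}; 3:klikroux {C}; 4:zaixboik {N,P}; 5:slaasta {P}; 6:chaatairn {A}; 7:triloim {A}; 8:chaatairn {A}.
If word 2 were N, no tagging could satisfy rule 3; so word 2 is P.
If word 4 were P, no tagging could satisfy rule 1; so word 4 is N.
That leaves exactly one tagging: A P C N P A A A.
Check: rule 1 ok; rule 2 ok; rule 3 ok.

A P C N P A A A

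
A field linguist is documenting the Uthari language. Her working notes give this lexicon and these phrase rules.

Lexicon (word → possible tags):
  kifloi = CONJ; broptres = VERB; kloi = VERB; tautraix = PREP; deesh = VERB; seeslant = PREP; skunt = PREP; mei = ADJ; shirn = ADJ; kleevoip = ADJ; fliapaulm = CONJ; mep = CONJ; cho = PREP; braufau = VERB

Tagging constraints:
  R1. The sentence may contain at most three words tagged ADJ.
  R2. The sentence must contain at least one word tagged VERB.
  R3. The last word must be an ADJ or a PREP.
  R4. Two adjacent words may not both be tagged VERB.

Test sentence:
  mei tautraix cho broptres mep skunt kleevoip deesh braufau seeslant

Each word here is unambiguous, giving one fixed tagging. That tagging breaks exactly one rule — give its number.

Fixed tagging: ADJ PREP PREP VERB CONJ PREP ADJ VERB VERB PREP.
Checking each rule: R1 holds, R2 holds, R3 holds, R4 violated.
Only rule 4 fails.

4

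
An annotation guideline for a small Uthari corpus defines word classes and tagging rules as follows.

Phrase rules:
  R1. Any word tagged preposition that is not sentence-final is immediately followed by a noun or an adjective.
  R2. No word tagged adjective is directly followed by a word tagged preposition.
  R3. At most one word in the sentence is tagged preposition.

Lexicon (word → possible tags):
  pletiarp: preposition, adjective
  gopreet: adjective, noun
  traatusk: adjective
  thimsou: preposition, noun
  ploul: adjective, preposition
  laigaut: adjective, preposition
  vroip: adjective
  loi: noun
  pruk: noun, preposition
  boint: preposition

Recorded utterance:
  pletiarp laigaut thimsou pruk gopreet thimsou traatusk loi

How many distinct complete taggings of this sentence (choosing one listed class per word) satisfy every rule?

7

Candidates per position — 1:pletiarp {preposition,adjective}; 2:laigaut {adjective,preposition}; 3:thimsou {preposition,noun}; 4:pruk {noun,preposition}; 5:gopreet {adjective,noun}; 6:thimsou {preposition,noun}; 7:traatusk {adjective}; 8:loi {noun}.
There are 64 candidate sequences in total.
Checking each against the rules leaves 7 sequences.
Count = 7.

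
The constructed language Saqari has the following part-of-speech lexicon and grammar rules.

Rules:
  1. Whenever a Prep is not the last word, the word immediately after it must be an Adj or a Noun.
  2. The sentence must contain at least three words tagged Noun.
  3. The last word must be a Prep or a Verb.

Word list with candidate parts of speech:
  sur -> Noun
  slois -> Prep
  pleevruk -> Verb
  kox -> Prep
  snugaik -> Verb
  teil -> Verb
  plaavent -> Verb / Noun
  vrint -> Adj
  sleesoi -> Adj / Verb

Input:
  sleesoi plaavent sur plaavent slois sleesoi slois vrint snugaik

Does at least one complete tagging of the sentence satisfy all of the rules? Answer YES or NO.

YES

Candidates per position — 1:sleesoi {Adj,Verb}; 2:plaavent {Verb,Noun}; 3:sur {Noun}; 4:plaavent {Verb,Noun}; 5:slois {Prep}; 6:sleesoi {Adj,Verb}; 7:slois {Prep}; 8:vrint {Adj}; 9:snugaik {Verb}.
One satisfying assignment: Adj Noun Noun Noun Prep Adj Prep Adj Verb.
Verifying each rule — rule 1 holds; rule 2 holds; rule 3 holds.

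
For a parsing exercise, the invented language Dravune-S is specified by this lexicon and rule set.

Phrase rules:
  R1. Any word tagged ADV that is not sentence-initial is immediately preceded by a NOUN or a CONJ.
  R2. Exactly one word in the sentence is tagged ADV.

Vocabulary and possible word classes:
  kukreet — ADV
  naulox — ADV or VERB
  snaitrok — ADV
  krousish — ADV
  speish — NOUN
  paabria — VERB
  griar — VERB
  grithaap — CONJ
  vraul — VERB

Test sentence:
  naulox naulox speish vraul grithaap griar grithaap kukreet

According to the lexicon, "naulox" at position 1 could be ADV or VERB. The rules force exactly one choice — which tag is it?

VERB

Candidates per position — 1:naulox {ADV,VERB}; 2:naulox {ADV,VERB}; 3:speish {NOUN}; 4:vraul {VERB}; 5:grithaap {CONJ}; 6:griar {VERB}; 7:grithaap {CONJ}; 8:kukreet {ADV}.
Position 1: ADV is ruled out by rule 2; that leaves VERB.
Position 2: ADV is ruled out by rule 1; that leaves VERB.
The only consistent sequence is: VERB VERB NOUN VERB CONJ VERB CONJ ADV.
Verifying each rule — rule 1 satisfied; rule 2 satisfied.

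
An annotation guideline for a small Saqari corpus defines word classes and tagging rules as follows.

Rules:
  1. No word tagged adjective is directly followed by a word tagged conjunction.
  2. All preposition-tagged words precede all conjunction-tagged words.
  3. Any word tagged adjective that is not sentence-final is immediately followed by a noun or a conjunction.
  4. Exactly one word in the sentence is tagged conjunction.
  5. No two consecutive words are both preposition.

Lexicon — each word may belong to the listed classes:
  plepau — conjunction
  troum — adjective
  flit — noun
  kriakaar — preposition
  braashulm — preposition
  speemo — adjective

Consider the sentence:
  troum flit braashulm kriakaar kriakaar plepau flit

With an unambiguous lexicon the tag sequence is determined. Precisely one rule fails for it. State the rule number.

5

Fixed tagging: adjective noun preposition preposition preposition conjunction noun.
Applying the rules: R1 ok, R2 ok, R3 ok, R4 ok, R5 fails.
Only rule 5 fails.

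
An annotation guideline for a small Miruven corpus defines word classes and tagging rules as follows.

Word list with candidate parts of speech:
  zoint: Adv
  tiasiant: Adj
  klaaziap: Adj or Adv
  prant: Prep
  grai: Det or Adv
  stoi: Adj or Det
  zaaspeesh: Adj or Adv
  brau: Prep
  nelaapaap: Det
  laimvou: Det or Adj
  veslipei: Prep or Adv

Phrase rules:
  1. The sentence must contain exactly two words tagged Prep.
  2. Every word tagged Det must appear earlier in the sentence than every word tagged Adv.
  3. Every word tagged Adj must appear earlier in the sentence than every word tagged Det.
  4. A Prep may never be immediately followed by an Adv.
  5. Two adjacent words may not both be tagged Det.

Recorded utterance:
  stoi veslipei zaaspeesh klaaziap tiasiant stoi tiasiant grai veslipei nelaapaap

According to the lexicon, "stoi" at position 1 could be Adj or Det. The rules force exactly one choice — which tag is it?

Adj

Candidates per position — 1:stoi {Adj,Det}; 2:veslipei {Prep,Adv}; 3:zaaspeesh {Adj,Adv}; 4:klaaziap {Adj,Adv}; 5:tiasiant {Adj}; 6:stoi {Adj,Det}; 7:tiasiant {Adj}; 8:grai {Det,Adv}; 9:veslipei {Prep,Adv}; 10:nelaapaap {Det}.
If word 1 were Det, no tagging could satisfy rule 3; so word 1 is Adj.
If word 2 were Adv, no tagging could satisfy rule 1; so word 2 is Prep.
If word 3 were Adv, no tagging could satisfy rule 2; so word 3 is Adj.
If word 4 were Adv, no tagging could satisfy rule 2; so word 4 is Adj.
If word 6 were Det, no tagging could satisfy rule 3; so word 6 is Adj.
If word 8 were Adv, no tagging could satisfy rule 2; so word 8 is Det.
If word 9 were Adv, no tagging could satisfy rule 1; so word 9 is Prep.
The unique satisfying tagging is: Adj Prep Adj Adj Adj Adj Adj Det Prep Det.
Checking: rule 1 satisfied; rule 2 satisfied; rule 3 satisfied; rule 4 satisfied; rule 5 satisfied.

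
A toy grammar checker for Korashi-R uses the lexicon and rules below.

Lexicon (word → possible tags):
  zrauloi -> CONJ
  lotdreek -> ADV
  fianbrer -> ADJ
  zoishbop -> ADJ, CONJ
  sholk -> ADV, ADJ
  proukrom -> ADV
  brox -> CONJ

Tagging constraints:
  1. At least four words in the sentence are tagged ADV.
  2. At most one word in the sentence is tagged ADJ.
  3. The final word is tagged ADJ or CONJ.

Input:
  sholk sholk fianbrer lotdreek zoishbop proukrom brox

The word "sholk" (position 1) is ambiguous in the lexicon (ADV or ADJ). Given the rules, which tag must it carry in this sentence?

Candidates per position — 1:sholk {ADV,ADJ}; 2:sholk {ADV,ADJ}; 3:fianbrer {ADJ}; 4:lotdreek {ADV}; 5:zoishbop {ADJ,CONJ}; 6:proukrom {ADV}; 7:brox {CONJ}.
At position 1, choosing ADJ makes rule 1 impossible to satisfy; hence ADV.
At position 2, choosing ADJ makes rule 1 impossible to satisfy; hence ADV.
At position 5, choosing ADJ makes rule 2 impossible to satisfy; hence CONJ.
The unique satisfying tagging is: ADV ADV ADJ ADV CONJ ADV CONJ.
Check: rule 1 satisfied; rule 2 satisfied; rule 3 satisfied.

ADV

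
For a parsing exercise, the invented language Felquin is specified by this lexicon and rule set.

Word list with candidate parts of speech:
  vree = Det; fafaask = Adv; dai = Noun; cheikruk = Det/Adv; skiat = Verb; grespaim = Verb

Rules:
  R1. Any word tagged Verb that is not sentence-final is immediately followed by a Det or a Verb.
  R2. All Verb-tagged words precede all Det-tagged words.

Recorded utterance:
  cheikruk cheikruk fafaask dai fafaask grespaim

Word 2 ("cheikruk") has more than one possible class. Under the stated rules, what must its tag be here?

Adv

Candidates per position — 1:cheikruk {Det,Adv}; 2:cheikruk {Det,Adv}; 3:fafaask {Adv}; 4:dai {Noun}; 5:fafaask {Adv}; 6:grespaim {Verb}.
If word 1 were Det, no tagging could satisfy rule 2; so word 1 is Adv.
If word 2 were Det, no tagging could satisfy rule 2; so word 2 is Adv.
That leaves exactly one tagging: Adv Adv Adv Noun Adv Verb.
Verifying each rule — rule 1 ok; rule 2 ok.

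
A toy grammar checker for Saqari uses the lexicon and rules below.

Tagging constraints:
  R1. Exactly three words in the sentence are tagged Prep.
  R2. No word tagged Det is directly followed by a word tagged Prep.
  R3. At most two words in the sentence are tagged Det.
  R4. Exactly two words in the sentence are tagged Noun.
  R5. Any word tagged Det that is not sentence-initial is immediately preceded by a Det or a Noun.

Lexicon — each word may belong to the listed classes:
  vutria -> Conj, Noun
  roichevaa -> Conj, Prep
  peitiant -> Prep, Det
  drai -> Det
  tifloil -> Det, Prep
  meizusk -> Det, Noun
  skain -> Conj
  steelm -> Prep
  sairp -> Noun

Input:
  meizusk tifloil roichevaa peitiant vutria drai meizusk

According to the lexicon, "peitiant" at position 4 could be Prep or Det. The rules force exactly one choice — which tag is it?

Candidates per position — 1:meizusk {Det,Noun}; 2:tifloil {Det,Prep}; 3:roichevaa {Conj,Prep}; 4:peitiant {Prep,Det}; 5:vutria {Conj,Noun}; 6:drai {Det}; 7:meizusk {Det,Noun}.
Word 2 cannot be Det — rule 1 would then fail for every completion. It is Prep.
Word 3 cannot be Conj — rule 1 would then fail for every completion. It is Prep.
Word 4 cannot be Det — rule 1 would then fail for every completion. It is Prep.
Word 5 cannot be Conj — rule 5 would then fail for every completion. It is Noun.
Word 1 cannot be Det — rule 2 would then fail for every completion. It is Noun.
Word 7 cannot be Noun — rule 4 would then fail for every completion. It is Det.
That leaves exactly one tagging: Noun Prep Prep Prep Noun Det Det.
Rule-by-rule: rule 1 ✓; rule 2 ✓; rule 3 ✓; rule 4 ✓; rule 5 ✓.

Prep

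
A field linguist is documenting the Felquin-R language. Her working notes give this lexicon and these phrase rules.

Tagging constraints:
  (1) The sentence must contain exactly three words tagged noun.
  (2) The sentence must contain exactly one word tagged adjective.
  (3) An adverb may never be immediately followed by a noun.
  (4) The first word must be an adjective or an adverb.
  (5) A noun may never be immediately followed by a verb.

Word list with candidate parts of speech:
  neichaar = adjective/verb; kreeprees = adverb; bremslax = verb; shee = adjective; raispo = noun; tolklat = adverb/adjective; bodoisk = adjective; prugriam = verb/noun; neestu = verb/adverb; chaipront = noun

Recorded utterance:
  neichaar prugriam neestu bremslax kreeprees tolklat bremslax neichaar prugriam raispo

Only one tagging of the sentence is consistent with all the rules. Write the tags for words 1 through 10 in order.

adjective noun adverb verb adverb adverb verb verb noun noun

Candidates per position — 1:neichaar {adjective,verb}; 2:prugriam {verb,noun}; 3:neestu {verb,adverb}; 4:bremslax {verb}; 5:kreeprees {adverb}; 6:tolklat {adverb,adjective}; 7:bremslax {verb}; 8:neichaar {adjective,verb}; 9:prugriam {verb,noun}; 10:raispo {noun}.
Position 1: verb is ruled out by rule 4; that leaves adjective.
Position 2: verb is ruled out by rule 1; that leaves noun.
Position 3: verb is ruled out by rule 5; that leaves adverb.
Position 6: adjective is ruled out by rule 2; that leaves adverb.
Position 8: adjective is ruled out by rule 2; that leaves verb.
Position 9: verb is ruled out by rule 1; that leaves noun.
That leaves exactly one tagging: adjective noun adverb verb adverb adverb verb verb noun noun.
Checking: rule 1 satisfied; rule 2 satisfied; rule 3 satisfied; rule 4 satisfied; rule 5 satisfied.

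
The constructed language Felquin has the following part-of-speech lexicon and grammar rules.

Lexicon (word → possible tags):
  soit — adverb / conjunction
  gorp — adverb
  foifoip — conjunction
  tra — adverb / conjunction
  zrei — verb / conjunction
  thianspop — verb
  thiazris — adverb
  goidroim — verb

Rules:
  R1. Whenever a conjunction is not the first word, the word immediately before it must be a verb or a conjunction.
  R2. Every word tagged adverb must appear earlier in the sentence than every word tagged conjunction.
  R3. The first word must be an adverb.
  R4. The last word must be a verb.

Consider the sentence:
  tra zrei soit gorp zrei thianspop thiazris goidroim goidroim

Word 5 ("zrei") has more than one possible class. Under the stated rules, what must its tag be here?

verb

Candidates per position — 1:tra {adverb,conjunction}; 2:zrei {verb,conjunction}; 3:soit {adverb,conjunction}; 4:gorp {adverb}; 5:zrei {verb,conjunction}; 6:thianspop {verb}; 7:thiazris {adverb}; 8:goidroim {verb}; 9:goidroim {verb}.
Position 1: tagging it conjunction would leave rule 2 unsatisfiable, so it must be adverb.
Position 2: tagging it conjunction would leave rule 1 unsatisfiable, so it must be verb.
Position 3: tagging it conjunction would leave rule 2 unsatisfiable, so it must be adverb.
Position 5: tagging it conjunction would leave rule 1 unsatisfiable, so it must be verb.
The unique satisfying tagging is: adverb verb adverb adverb verb verb adverb verb verb.
Rule-by-rule: rule 1 ✓; rule 2 ✓; rule 3 ✓; rule 4 ✓.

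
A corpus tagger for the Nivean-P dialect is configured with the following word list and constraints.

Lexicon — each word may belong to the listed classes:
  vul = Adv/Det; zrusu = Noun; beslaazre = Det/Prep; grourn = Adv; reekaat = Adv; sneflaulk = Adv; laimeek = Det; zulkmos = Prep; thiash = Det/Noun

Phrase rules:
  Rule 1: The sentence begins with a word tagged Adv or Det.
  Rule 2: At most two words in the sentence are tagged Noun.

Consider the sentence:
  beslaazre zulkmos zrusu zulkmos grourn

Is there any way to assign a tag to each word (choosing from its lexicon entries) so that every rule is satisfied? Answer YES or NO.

Candidates per position — 1:beslaazre {Det,Prep}; 2:zulkmos {Prep}; 3:zrusu {Noun}; 4:zulkmos {Prep}; 5:grourn {Adv}.
One satisfying assignment: Det Prep Noun Prep Adv.
Check: rule 1 satisfied; rule 2 satisfied.

YES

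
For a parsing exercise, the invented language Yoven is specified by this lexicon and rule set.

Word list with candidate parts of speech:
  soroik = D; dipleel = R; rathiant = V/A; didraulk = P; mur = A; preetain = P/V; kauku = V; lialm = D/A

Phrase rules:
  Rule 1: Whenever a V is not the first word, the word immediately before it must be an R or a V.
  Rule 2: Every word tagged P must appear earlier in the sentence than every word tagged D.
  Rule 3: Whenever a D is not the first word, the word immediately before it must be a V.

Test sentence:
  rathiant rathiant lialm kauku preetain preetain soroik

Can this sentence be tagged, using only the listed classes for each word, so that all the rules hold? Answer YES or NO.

Candidates per position — 1:rathiant {V,A}; 2:rathiant {V,A}; 3:lialm {D,A}; 4:kauku {V}; 5:preetain {P,V}; 6:preetain {P,V}; 7:soroik {D}.
Rule 1 cannot be satisfied by any choice of tags from the lexicon.
So there is no consistent tagging.

NO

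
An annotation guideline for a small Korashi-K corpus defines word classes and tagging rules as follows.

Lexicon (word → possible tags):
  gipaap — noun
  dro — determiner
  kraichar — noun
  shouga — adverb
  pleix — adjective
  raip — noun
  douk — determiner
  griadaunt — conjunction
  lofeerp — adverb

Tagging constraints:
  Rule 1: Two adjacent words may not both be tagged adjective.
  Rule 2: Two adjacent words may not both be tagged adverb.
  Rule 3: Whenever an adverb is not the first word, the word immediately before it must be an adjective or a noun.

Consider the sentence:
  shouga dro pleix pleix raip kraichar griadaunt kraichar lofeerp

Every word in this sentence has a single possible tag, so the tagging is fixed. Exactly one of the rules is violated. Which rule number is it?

1

Fixed tagging: adverb determiner adjective adjective noun noun conjunction noun adverb.
Applying the rules: R1 fails, R2 ok, R3 ok.
Only rule 1 fails.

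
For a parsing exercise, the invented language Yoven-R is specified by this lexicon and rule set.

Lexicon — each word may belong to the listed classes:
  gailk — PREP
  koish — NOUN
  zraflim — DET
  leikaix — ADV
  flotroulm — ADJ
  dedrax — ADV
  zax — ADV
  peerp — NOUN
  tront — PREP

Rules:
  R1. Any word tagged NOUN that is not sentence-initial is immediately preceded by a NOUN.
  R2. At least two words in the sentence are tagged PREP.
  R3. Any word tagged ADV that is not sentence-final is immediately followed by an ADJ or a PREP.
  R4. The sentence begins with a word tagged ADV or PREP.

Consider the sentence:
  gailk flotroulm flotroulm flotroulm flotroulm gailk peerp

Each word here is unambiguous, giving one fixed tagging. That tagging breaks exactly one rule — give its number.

1

Fixed tagging: PREP ADJ ADJ ADJ ADJ PREP NOUN.
Checking each rule: R1 violated, R2 holds, R3 holds, R4 holds.
Only rule 1 fails.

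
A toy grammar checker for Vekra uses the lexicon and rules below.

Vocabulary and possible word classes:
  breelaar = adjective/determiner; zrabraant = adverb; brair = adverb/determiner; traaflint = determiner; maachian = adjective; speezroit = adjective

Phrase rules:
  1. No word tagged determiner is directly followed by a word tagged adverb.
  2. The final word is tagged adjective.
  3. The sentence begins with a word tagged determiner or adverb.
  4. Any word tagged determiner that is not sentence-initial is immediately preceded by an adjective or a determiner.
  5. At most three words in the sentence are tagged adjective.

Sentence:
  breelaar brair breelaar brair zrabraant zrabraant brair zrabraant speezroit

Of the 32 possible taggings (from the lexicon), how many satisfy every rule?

Candidates per position — 1:breelaar {adjective,determiner}; 2:brair {adverb,determiner}; 3:breelaar {adjective,determiner}; 4:brair {adverb,determiner}; 5:zrabraant {adverb}; 6:zrabraant {adverb}; 7:brair {adverb,determiner}; 8:zrabraant {adverb}; 9:speezroit {adjective}.
There are 32 candidate sequences in total.
The sequences that satisfy every rule: determiner determiner adjective adverb adverb adverb adverb adverb adjective.
Count = 1.

1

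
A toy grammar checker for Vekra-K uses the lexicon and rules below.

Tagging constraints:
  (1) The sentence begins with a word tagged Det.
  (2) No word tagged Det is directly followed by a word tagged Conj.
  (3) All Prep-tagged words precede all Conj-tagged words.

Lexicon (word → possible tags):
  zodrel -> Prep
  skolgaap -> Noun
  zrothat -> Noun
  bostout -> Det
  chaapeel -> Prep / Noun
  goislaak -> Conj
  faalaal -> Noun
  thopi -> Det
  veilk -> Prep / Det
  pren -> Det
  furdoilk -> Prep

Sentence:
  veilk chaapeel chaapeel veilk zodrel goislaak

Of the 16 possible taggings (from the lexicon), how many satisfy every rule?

8

Candidates per position — 1:veilk {Prep,Det}; 2:chaapeel {Prep,Noun}; 3:chaapeel {Prep,Noun}; 4:veilk {Prep,Det}; 5:zodrel {Prep}; 6:goislaak {Conj}.
There are 16 candidate sequences in total.
Checking each against the rules leaves 8 sequences.
Count = 8.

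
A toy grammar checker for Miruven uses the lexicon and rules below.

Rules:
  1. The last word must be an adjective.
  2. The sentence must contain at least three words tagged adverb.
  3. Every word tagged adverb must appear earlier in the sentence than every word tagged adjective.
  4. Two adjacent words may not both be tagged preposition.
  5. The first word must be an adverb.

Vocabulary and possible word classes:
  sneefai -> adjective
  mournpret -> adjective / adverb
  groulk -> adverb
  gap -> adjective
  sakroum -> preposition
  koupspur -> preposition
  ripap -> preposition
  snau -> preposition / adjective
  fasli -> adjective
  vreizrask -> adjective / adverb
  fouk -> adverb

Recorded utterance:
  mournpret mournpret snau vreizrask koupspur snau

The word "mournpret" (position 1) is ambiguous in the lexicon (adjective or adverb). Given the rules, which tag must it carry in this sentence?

Candidates per position — 1:mournpret {adjective,adverb}; 2:mournpret {adjective,adverb}; 3:snau {preposition,adjective}; 4:vreizrask {adjective,adverb}; 5:koupspur {preposition}; 6:snau {preposition,adjective}.
Word 1 cannot be adjective — rule 2 would then fail for every completion. It is adverb.
Word 2 cannot be adjective — rule 2 would then fail for every completion. It is adverb.
Word 4 cannot be adjective — rule 2 would then fail for every completion. It is adverb.
Word 6 cannot be preposition — rule 1 would then fail for every completion. It is adjective.
Word 3 cannot be adjective — rule 3 would then fail for every completion. It is preposition.
The only consistent sequence is: adverb adverb preposition adverb preposition adjective.
Rule-by-rule: rule 1 ✓; rule 2 ✓; rule 3 ✓; rule 4 ✓; rule 5 ✓.

adverb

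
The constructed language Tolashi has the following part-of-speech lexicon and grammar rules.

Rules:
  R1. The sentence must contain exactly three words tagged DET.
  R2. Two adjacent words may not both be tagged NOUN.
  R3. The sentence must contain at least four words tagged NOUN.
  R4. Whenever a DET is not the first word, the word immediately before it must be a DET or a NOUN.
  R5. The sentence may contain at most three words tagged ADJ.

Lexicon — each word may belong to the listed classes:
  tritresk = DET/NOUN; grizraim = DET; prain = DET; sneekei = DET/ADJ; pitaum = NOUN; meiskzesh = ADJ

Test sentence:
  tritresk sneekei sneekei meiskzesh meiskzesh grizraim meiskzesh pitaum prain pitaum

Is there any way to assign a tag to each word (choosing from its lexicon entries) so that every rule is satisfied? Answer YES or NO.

NO

Candidates per position — 1:tritresk {DET,NOUN}; 2:sneekei {DET,ADJ}; 3:sneekei {DET,ADJ}; 4:meiskzesh {ADJ}; 5:meiskzesh {ADJ}; 6:grizraim {DET}; 7:meiskzesh {ADJ}; 8:pitaum {NOUN}; 9:prain {DET}; 10:pitaum {NOUN}.
Rule 3 cannot be satisfied by any choice of tags from the lexicon.
So there is no consistent tagging.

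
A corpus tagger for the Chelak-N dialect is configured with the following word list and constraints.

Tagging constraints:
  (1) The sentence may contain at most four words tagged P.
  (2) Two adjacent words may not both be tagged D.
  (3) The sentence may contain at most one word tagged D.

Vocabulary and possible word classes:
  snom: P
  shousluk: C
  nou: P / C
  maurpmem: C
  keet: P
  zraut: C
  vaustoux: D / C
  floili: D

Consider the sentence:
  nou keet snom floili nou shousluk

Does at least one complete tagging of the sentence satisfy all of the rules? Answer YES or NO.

YES

Candidates per position — 1:nou {P,C}; 2:keet {P}; 3:snom {P}; 4:floili {D}; 5:nou {P,C}; 6:shousluk {C}.
One satisfying assignment: P P P D C C.
Verifying each rule — rule 1 ✓; rule 2 ✓; rule 3 ✓.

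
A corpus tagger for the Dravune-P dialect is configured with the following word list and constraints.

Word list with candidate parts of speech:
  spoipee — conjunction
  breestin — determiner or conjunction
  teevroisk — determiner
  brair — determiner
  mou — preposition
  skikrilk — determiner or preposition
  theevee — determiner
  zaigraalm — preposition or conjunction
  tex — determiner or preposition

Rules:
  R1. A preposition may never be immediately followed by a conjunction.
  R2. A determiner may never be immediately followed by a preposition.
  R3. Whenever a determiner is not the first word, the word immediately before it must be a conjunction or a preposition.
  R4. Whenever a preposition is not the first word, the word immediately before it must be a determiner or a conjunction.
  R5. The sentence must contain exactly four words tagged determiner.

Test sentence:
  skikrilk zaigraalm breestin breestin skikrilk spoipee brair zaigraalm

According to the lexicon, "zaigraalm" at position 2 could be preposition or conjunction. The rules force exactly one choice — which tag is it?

Candidates per position — 1:skikrilk {determiner,preposition}; 2:zaigraalm {preposition,conjunction}; 3:breestin {determiner,conjunction}; 4:breestin {determiner,conjunction}; 5:skikrilk {determiner,preposition}; 6:spoipee {conjunction}; 7:brair {determiner}; 8:zaigraalm {preposition,conjunction}.
If word 5 were preposition, no tagging could satisfy rule 1; so word 5 is determiner.
If word 8 were preposition, no tagging could satisfy rule 2; so word 8 is conjunction.
If word 4 were determiner, no tagging could satisfy rule 3; so word 4 is conjunction.
If word 1 were preposition, no tagging could satisfy rule 5; so word 1 is determiner.
If word 2 were preposition, no tagging could satisfy rule 2; so word 2 is conjunction.
If word 3 were conjunction, no tagging could satisfy rule 5; so word 3 is determiner.
The unique satisfying tagging is: determiner conjunction determiner conjunction determiner conjunction determiner conjunction.
Rule-by-rule: rule 1 holds; rule 2 holds; rule 3 holds; rule 4 holds; rule 5 holds.

conjunction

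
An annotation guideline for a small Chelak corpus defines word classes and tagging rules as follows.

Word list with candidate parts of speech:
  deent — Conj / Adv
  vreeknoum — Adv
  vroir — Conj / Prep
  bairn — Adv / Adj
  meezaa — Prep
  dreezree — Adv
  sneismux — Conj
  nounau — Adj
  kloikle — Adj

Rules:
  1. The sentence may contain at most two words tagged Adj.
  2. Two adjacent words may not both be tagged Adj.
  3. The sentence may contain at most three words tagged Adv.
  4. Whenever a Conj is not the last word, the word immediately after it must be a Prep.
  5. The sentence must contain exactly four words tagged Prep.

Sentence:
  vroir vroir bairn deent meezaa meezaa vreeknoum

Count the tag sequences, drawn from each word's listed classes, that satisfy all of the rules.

Candidates per position — 1:vroir {Conj,Prep}; 2:vroir {Conj,Prep}; 3:bairn {Adv,Adj}; 4:deent {Conj,Adv}; 5:meezaa {Prep}; 6:meezaa {Prep}; 7:vreeknoum {Adv}.
There are 16 candidate sequences in total.
The sequences that satisfy every rule: Prep Prep Adv Conj Prep Prep Adv; Prep Prep Adv Adv Prep Prep Adv; Prep Prep Adj Conj Prep Prep Adv; Prep Prep Adj Adv Prep Prep Adv.
Count = 4.

4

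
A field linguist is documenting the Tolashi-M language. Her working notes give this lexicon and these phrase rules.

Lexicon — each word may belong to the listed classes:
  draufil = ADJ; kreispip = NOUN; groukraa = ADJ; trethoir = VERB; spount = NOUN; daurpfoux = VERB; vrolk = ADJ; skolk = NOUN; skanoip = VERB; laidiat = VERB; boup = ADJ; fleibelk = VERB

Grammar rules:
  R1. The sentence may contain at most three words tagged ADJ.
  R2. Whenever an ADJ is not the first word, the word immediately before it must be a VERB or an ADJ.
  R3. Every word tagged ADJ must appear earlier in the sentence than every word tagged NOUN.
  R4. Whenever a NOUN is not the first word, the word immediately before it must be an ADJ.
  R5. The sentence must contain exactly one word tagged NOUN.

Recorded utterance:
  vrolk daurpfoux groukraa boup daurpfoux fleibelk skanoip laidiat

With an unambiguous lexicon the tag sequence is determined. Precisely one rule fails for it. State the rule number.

5

Fixed tagging: ADJ VERB ADJ ADJ VERB VERB VERB VERB.
Rule check: R1 pass, R2 pass, R3 pass, R4 pass, R5 fail.
Only rule 5 fails.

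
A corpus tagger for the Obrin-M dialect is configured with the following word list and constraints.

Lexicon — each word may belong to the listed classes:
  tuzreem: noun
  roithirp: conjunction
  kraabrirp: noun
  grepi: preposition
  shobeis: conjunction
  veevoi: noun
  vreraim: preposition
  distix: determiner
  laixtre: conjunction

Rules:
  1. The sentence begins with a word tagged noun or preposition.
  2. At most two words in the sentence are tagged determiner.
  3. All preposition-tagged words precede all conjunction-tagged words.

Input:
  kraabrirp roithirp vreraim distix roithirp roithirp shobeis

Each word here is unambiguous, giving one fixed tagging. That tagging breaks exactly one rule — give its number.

Fixed tagging: noun conjunction preposition determiner conjunction conjunction conjunction.
Applying the rules: R1 pass, R2 pass, R3 fail.
Only rule 3 fails.

3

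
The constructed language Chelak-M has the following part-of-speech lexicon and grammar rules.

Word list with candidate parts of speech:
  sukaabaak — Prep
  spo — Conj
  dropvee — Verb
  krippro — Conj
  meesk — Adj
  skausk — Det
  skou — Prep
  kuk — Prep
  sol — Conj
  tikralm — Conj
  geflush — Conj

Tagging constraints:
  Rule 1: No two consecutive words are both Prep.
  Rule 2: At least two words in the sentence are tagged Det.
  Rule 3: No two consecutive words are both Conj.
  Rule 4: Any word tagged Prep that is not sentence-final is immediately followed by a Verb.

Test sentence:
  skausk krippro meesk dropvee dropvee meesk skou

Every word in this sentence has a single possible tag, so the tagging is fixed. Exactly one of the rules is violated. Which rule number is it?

Fixed tagging: Det Conj Adj Verb Verb Adj Prep.
Rule check: R1 ok, R2 fails, R3 ok, R4 ok.
Only rule 2 fails.

2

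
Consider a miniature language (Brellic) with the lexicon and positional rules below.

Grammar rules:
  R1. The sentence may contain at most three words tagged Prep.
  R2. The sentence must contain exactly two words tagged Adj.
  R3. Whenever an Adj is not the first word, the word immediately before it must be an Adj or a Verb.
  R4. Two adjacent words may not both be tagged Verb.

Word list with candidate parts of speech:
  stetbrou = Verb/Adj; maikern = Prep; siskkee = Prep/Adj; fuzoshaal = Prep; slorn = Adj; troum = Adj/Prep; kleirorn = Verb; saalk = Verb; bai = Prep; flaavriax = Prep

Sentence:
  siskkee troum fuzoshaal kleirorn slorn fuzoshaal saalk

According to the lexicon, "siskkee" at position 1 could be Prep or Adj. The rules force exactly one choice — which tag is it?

Adj

Candidates per position — 1:siskkee {Prep,Adj}; 2:troum {Adj,Prep}; 3:fuzoshaal {Prep}; 4:kleirorn {Verb}; 5:slorn {Adj}; 6:fuzoshaal {Prep}; 7:saalk {Verb}.
Position 1: the remaining choice is settled jointly with positions 2 — only Adj at position 1 is part of a tagging that satisfies every rule.
That leaves exactly one tagging: Adj Prep Prep Verb Adj Prep Verb.
Check: rule 1 ✓; rule 2 ✓; rule 3 ✓; rule 4 ✓.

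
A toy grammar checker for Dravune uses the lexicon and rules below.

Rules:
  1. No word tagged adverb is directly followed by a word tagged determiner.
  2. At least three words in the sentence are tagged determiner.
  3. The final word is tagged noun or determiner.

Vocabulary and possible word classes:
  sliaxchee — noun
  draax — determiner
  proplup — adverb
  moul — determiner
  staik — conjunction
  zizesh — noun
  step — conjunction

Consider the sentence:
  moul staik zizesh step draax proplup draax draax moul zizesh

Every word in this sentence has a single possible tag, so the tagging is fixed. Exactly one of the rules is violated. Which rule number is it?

1

Fixed tagging: determiner conjunction noun conjunction determiner adverb determiner determiner determiner noun.
Checking each rule: R1 fails, R2 ok, R3 ok.
Only rule 1 fails.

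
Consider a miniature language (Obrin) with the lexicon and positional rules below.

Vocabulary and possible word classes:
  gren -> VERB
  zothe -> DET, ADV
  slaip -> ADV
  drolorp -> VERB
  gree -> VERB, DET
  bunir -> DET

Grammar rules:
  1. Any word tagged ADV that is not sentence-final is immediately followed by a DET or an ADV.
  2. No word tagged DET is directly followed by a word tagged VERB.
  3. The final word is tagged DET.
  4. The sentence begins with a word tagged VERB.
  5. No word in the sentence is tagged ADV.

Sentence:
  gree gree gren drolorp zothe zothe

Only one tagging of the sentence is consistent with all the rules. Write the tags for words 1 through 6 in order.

Candidates per position — 1:gree {VERB,DET}; 2:gree {VERB,DET}; 3:gren {VERB}; 4:drolorp {VERB}; 5:zothe {DET,ADV}; 6:zothe {DET,ADV}.
Position 1: tagging it DET would leave rule 2 unsatisfiable, so it must be VERB.
Position 2: tagging it DET would leave rule 2 unsatisfiable, so it must be VERB.
Position 5: tagging it ADV would leave rule 5 unsatisfiable, so it must be DET.
Position 6: tagging it ADV would leave rule 3 unsatisfiable, so it must be DET.
So the tagging must be: VERB VERB VERB VERB DET DET.
Checking: rule 1 holds; rule 2 holds; rule 3 holds; rule 4 holds; rule 5 holds.

VERB VERB VERB VERB DET DET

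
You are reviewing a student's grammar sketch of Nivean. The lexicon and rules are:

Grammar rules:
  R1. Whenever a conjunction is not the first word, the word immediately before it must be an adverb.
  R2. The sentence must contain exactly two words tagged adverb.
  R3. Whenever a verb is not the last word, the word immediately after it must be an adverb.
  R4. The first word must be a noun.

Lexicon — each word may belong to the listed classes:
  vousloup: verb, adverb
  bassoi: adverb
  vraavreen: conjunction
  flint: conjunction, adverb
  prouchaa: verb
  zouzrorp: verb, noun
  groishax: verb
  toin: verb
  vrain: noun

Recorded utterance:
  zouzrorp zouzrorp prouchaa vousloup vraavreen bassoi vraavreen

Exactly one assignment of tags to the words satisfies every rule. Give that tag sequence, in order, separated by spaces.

noun noun verb adverb conjunction adverb conjunction

Candidates per position — 1:zouzrorp {verb,noun}; 2:zouzrorp {verb,noun}; 3:prouchaa {verb}; 4:vousloup {verb,adverb}; 5:vraavreen {conjunction}; 6:bassoi {adverb}; 7:vraavreen {conjunction}.
If word 1 were verb, no tagging could satisfy rule 3; so word 1 is noun.
If word 2 were verb, no tagging could satisfy rule 3; so word 2 is noun.
If word 4 were verb, no tagging could satisfy rule 1; so word 4 is adverb.
That leaves exactly one tagging: noun noun verb adverb conjunction adverb conjunction.
Verifying each rule — rule 1 ✓; rule 2 ✓; rule 3 ✓; rule 4 ✓.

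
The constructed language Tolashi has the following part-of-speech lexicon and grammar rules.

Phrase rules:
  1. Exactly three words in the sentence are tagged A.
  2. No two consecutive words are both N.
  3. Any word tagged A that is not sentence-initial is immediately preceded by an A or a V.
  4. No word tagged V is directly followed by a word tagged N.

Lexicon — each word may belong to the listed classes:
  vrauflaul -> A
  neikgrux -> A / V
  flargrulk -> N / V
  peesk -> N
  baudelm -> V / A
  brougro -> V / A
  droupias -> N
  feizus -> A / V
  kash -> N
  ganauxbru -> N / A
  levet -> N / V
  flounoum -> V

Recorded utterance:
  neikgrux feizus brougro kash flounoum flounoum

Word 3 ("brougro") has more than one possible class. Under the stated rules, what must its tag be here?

A

Candidates per position — 1:neikgrux {A,V}; 2:feizus {A,V}; 3:brougro {V,A}; 4:kash {N}; 5:flounoum {V}; 6:flounoum {V}.
Position 1: tagging it V would leave rule 1 unsatisfiable, so it must be A.
Position 2: tagging it V would leave rule 1 unsatisfiable, so it must be A.
Position 3: tagging it V would leave rule 1 unsatisfiable, so it must be A.
So the tagging must be: A A A N V V.
Verifying each rule — rule 1 ✓; rule 2 ✓; rule 3 ✓; rule 4 ✓.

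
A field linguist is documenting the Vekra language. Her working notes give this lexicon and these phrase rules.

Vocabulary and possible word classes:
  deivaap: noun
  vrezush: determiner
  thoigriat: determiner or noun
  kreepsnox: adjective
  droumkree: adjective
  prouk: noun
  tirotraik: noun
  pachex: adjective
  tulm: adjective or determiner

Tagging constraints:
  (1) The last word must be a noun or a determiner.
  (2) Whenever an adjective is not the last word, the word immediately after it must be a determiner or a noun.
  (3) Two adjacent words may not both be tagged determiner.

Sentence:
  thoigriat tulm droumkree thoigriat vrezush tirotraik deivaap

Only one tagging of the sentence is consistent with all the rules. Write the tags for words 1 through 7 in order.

Candidates per position — 1:thoigriat {determiner,noun}; 2:tulm {adjective,determiner}; 3:droumkree {adjective}; 4:thoigriat {determiner,noun}; 5:vrezush {determiner}; 6:tirotraik {noun}; 7:deivaap {noun}.
Position 2: adjective is ruled out by rule 2; that leaves determiner.
Position 4: determiner is ruled out by rule 3; that leaves noun.
Position 1: determiner is ruled out by rule 3; that leaves noun.
The only consistent sequence is: noun determiner adjective noun determiner noun noun.
Verifying each rule — rule 1 ok; rule 2 ok; rule 3 ok.

noun determiner adjective noun determiner noun noun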